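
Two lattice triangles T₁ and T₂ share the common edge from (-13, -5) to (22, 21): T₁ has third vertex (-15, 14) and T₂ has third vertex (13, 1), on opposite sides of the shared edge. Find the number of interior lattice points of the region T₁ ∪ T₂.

590

The union is the simple quadrilateral with vertices (-13, -5), (-15, 14), (22, 21), (13, 1) in order.
By the shoelace formula, twice the signed area is |[(-13)·14 − (-15)·(-5)] + [(-15)·21 − 22·14] + [22·1 − 13·21] + [13·(-5) − (-13)·1]| = 1183, so the area is 591.5.
Summing gcd(|Δx|,|Δy|) over the edges gives the boundary count: gcd(2,19) + gcd(37,7) + gcd(9,20) + gcd(26,6) = 1+1+1+2 = 5.
By Pick's theorem I = A − B/2 + 1 = 591.5 − 5/2 + 1 = 590.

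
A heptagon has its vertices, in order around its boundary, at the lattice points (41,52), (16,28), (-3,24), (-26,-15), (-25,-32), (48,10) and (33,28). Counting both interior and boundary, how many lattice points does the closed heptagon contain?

By the shoelace formula, twice the signed area is |[41·28 − 16·52] + [16·24 − (-3)·28] + [(-3)·(-15) − (-26)·24] + [(-26)·(-32) − (-25)·(-15)] + [(-25)·10 − 48·(-32)] + [48·28 − 33·10] + [33·52 − 41·28]| = 4778, so the area is 2389.
Summing gcd(|Δx|,|Δy|) over the edges gives the boundary count: gcd(25,24) + gcd(19,4) + gcd(23,39) + gcd(1,17) + gcd(73,42) + gcd(15,18) + gcd(8,24) = 1+1+1+1+1+3+8 = 16.
Pick's theorem gives I = A − B/2 + 1 = 2389 − 16/2 + 1 = 2382, so the closed region contains I + B = 2382 + 16 = 2398 lattice points.

2398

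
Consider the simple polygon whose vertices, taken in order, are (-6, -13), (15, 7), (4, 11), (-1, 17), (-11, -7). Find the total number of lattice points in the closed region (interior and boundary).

By the shoelace formula, twice the signed area is |[(-6)·7 − 15·(-13)] + [15·11 − 4·7] + [4·17 − (-1)·11] + [(-1)·(-7) − (-11)·17] + [(-11)·(-13) − (-6)·(-7)]| = 664, so the area is 332.
Along each edge there are gcd(|Δx|,|Δy|)+1 lattice points, so counting each shared vertex once the boundary has gcd(21,20) + gcd(11,4) + gcd(5,6) + gcd(10,24) + gcd(5,6) = 1+1+1+2+1 = 6.
Pick's theorem gives I = A − B/2 + 1 = 332 − 6/2 + 1 = 330, so the closed region contains I + B = 330 + 6 = 336 lattice points.

336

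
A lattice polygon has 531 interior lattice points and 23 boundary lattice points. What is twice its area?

Pick's theorem states A = I + B/2 − 1, so A = 531 + 23/2 − 1 = 1083/2.
Hence 2A = 1083.

1083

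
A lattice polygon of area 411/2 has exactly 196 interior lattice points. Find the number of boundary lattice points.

Pick's theorem gives A = I + B/2 − 1, so B = 2(A − I + 1) = 2(411/2 − 196 + 1) = 21.

21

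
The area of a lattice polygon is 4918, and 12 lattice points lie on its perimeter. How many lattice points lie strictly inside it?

From Pick's theorem, I = A − B/2 + 1 = 4918 − 12/2 + 1 = 4913.

4913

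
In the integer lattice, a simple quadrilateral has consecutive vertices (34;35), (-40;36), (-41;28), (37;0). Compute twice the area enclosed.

By the shoelace formula, twice the signed area is |[34·36 − (-40)·35] + [(-40)·28 − (-41)·36] + [(-41)·0 − 37·28] + [37·35 − 34·0]| = 3239, so the area is 3239/2.

3239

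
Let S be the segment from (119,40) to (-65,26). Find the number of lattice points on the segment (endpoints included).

3

The number of lattice points on a segment between lattice points is gcd(|Δx|,|Δy|) + 1 = gcd(184,14) + 1 = 2 + 1 = 3.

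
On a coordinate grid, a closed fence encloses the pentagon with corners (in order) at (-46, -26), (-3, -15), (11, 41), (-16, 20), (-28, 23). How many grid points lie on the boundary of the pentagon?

22

Along each edge there are gcd(|Δx|,|Δy|)+1 lattice points, so counting each shared vertex once the boundary has gcd(43,11) + gcd(14,56) + gcd(27,21) + gcd(12,3) + gcd(18,49) = 1+14+3+3+1 = 22.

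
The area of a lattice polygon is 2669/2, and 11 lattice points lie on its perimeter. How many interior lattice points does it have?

1330

From Pick's theorem, I = A − B/2 + 1 = 2669/2 − 11/2 + 1 = 1330.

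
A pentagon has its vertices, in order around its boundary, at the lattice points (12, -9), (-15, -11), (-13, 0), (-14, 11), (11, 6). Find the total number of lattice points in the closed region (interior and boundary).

By the shoelace formula, twice the signed area is |(12·(-11) − (-15)·(-9)) + ((-15)·0 − (-13)·(-11)) + ((-13)·11 − (-14)·0) + ((-14)·6 − 11·11) + (11·(-9) − 12·6)| = 929, so the area is 929/2.
Summing gcd(|Δx|,|Δy|) over the edges gives the boundary count: gcd(27,2) + gcd(2,11) + gcd(1,11) + gcd(25,5) + gcd(1,15) = 1+1+1+5+1 = 9.
Pick's theorem gives I = A − B/2 + 1 = 929/2 − 9/2 + 1 = 461, so the closed region contains I + B = 461 + 9 = 470 lattice points.

470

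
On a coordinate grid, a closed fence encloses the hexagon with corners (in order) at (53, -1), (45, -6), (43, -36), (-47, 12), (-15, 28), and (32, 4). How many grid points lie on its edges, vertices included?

27

Along each edge there are gcd(|Δx|,|Δy|)+1 lattice points, so counting each shared vertex once the boundary has gcd(8,5) + gcd(2,30) + gcd(90,48) + gcd(32,16) + gcd(47,24) + gcd(21,5) = 1+2+6+16+1+1 = 27.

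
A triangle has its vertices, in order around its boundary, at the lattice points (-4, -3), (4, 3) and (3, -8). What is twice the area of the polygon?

82

By the shoelace formula, twice the signed area is |((-4)·3 − 4·(-3)) + (4·(-8) − 3·3) + (3·(-3) − (-4)·(-8))| = 82, so the area is 41.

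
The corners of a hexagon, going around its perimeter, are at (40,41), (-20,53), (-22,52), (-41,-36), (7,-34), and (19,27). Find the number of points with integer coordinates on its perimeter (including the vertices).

24

Along each edge there are gcd(|Δx|,|Δy|)+1 lattice points, so counting each shared vertex once the boundary has gcd(60,12) + gcd(2,1) + gcd(19,88) + gcd(48,2) + gcd(12,61) + gcd(21,14) = 12+1+1+2+1+7 = 24.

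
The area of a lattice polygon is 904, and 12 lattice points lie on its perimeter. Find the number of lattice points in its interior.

899

From Pick's theorem, I = A − B/2 + 1 = 904 − 12/2 + 1 = 899.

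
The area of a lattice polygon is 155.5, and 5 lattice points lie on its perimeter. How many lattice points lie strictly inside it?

From Pick's theorem, I = A − B/2 + 1 = 155.5 − 5/2 + 1 = 154.

154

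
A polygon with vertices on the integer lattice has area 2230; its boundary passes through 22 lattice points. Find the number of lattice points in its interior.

2220

Pick's theorem A = I + B/2 − 1 rearranges to I = A − B/2 + 1 = 2230 − 22/2 + 1 = 2220.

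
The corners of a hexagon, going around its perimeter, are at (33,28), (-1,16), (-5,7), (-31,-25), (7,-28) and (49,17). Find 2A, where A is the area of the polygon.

4316

The shoelace formula gives twice the area as |[33·16 − (-1)·28] + [(-1)·7 − (-5)·16] + [(-5)·(-25) − (-31)·7] + [(-31)·(-28) − 7·(-25)] + [7·17 − 49·(-28)] + [49·28 − 33·17]| = 4316, so the area is 2158.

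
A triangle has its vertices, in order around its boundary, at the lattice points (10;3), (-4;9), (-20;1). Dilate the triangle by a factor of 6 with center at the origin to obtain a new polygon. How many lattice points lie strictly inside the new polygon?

3709

By the shoelace formula, twice the signed area is |(10·9 − (-4)·3) + ((-4)·1 − (-20)·9) + ((-20)·3 − 10·1)| = 208, so the area is 104.
The number of boundary lattice points is Σ gcd(|Δx|,|Δy|) = gcd(14,6) + gcd(16,8) + gcd(30,2) = 2+8+2 = 12.
Scaling by 6 multiplies the area by 6² = 36 (so the new area is 3744) and multiplies the boundary lattice-point count by 6, giving 72.
By Pick's theorem, the interior count of the dilated polygon is 3744 − 72/2 + 1 = 3709.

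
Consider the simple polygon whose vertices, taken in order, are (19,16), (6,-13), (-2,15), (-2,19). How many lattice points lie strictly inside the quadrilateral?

By the shoelace formula, twice the signed area is |(19·(-13) − 6·16) + (6·15 − (-2)·(-13)) + ((-2)·19 − (-2)·15) + ((-2)·16 − 19·19)| = 680, so the area is 340.
Along each edge there are gcd(|Δx|,|Δy|)+1 lattice points, so counting each shared vertex once the boundary has gcd(13,29) + gcd(8,28) + gcd(0,4) + gcd(21,3) = 1+4+4+3 = 12.
Pick's theorem gives I = A − B/2 + 1 = 340 − 12/2 + 1 = 335.

335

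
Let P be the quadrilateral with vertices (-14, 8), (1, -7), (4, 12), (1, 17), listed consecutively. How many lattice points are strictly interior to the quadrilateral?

207

The shoelace formula gives twice the area as |((-14)·(-7) − 1·8) + (1·12 − 4·(-7)) + (4·17 − 1·12) + (1·8 − (-14)·17)| = 432, so the area is 216.
Summing gcd(|Δx|,|Δy|) over the edges gives the boundary count: gcd(15,15) + gcd(3,19) + gcd(3,5) + gcd(15,9) = 15+1+1+3 = 20.
By Pick's theorem A = I + B/2 − 1, so I = 216 − 20/2 + 1 = 207.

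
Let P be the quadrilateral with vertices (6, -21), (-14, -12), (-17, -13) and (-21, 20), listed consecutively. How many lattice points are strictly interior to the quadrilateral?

By the shoelace formula, twice the signed area is |(6·(-12) − (-14)·(-21)) + ((-14)·(-13) − (-17)·(-12)) + ((-17)·20 − (-21)·(-13)) + ((-21)·(-21) − 6·20)| = 680, so the area is 340.
Along each edge there are gcd(|Δx|,|Δy|)+1 lattice points, so counting each shared vertex once the boundary has gcd(20,9) + gcd(3,1) + gcd(4,33) + gcd(27,41) = 1+1+1+1 = 4.
Pick's theorem gives I = A − B/2 + 1 = 340 − 4/2 + 1 = 339.

339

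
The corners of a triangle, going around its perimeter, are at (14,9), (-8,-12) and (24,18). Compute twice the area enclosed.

By the shoelace formula, twice the signed area is |[14·(-12) − (-8)·9] + [(-8)·18 − 24·(-12)] + [24·9 − 14·18]| = 12, so the area is 6.

12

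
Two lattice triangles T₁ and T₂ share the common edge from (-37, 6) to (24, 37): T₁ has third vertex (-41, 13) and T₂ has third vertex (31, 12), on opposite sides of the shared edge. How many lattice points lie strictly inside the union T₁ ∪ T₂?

1145

The union is the simple quadrilateral with vertices (-37, 6), (-41, 13), (24, 37), (31, 12) in order.
Using the shoelace formula, 2A = |((-37)·13 − (-41)·6) + ((-41)·37 − 24·13) + (24·12 − 31·37) + (31·6 − (-37)·12)| = 2293, so the area is 2293/2.
Summing gcd(|Δx|,|Δy|) over the edges gives the boundary count: gcd(4,7) + gcd(65,24) + gcd(7,25) + gcd(68,6) = 1+1+1+2 = 5.
By Pick's theorem I = A − B/2 + 1 = 2293/2 − 5/2 + 1 = 1145.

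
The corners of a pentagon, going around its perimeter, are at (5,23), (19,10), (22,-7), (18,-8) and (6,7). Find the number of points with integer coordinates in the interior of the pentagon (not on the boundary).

By the shoelace formula, twice the signed area is |(5·10 − 19·23) + (19·(-7) − 22·10) + (22·(-8) − 18·(-7)) + (18·7 − 6·(-8)) + (6·23 − 5·7)| = 513, so the area is 256.5.
Along each edge there are gcd(|Δx|,|Δy|)+1 lattice points, so counting each shared vertex once the boundary has gcd(14,13) + gcd(3,17) + gcd(4,1) + gcd(12,15) + gcd(1,16) = 1+1+1+3+1 = 7.
By Pick's theorem A = I + B/2 − 1, so I = 256.5 − 7/2 + 1 = 254.

254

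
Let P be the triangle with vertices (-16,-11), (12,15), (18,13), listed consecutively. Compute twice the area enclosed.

Using the shoelace formula, 2A = |((-16)·15 − 12·(-11)) + (12·13 − 18·15) + (18·(-11) − (-16)·13)| = 212, so the area is 106.

212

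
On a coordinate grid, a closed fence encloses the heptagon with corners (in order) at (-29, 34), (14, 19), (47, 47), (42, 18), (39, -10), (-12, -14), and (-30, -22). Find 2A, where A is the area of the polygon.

Using the shoelace formula, 2A = |[(-29)·19 − 14·34] + [14·47 − 47·19] + [47·18 − 42·47] + [42·(-10) − 39·18] + [39·(-14) − (-12)·(-10)] + [(-12)·(-22) − (-30)·(-14)] + [(-30)·34 − (-29)·(-22)]| = 5992, so the area is 2996.

5992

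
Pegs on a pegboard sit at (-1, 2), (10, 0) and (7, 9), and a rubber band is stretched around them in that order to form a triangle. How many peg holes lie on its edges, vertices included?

5

Along each edge there are gcd(|Δx|,|Δy|)+1 lattice points, so counting each shared vertex once the boundary has gcd(11,2) + gcd(3,9) + gcd(8,7) = 1+3+1 = 5.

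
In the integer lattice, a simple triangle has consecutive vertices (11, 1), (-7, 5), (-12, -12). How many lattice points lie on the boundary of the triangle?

4

Summing gcd(|Δx|,|Δy|) over the edges gives the boundary count: gcd(18,4) + gcd(5,17) + gcd(23,13) = 2+1+1 = 4.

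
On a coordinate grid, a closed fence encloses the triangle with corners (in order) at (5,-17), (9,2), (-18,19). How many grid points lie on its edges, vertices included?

3

Summing gcd(|Δx|,|Δy|) over the edges gives the boundary count: gcd(4,19) + gcd(27,17) + gcd(23,36) = 1+1+1 = 3.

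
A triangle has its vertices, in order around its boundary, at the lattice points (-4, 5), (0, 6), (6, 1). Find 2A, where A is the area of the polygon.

26

By the shoelace formula, twice the signed area is |[(-4)·6 − 0·5] + [0·1 − 6·6] + [6·5 − (-4)·1]| = 26, so the area is 13.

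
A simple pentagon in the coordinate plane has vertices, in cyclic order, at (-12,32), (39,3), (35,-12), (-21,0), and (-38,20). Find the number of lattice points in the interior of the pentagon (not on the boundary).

Using the shoelace formula, 2A = |((-12)·3 − 39·32) + (39·(-12) − 35·3) + (35·0 − (-21)·(-12)) + ((-21)·20 − (-38)·0) + ((-38)·32 − (-12)·20)| = 3505, so the area is 1752.5.
Along each edge there are gcd(|Δx|,|Δy|)+1 lattice points, so counting each shared vertex once the boundary has gcd(51,29) + gcd(4,15) + gcd(56,12) + gcd(17,20) + gcd(26,12) = 1+1+4+1+2 = 9.
Pick's theorem gives I = A − B/2 + 1 = 1752.5 − 9/2 + 1 = 1749.

1749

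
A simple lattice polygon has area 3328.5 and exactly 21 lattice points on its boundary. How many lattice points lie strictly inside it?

Pick's theorem A = I + B/2 − 1 rearranges to I = A − B/2 + 1 = 3328.5 − 21/2 + 1 = 3319.

3319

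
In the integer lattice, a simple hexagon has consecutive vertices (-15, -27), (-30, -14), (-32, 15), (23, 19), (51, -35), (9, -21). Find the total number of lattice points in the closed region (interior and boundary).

2783

By the shoelace formula, twice the signed area is |[(-15)·(-14) − (-30)·(-27)] + [(-30)·15 − (-32)·(-14)] + [(-32)·19 − 23·15] + [23·(-35) − 51·19] + [51·(-21) − 9·(-35)] + [9·(-27) − (-15)·(-21)]| = 5539, so the area is 2769.5.
Along each edge there are gcd(|Δx|,|Δy|)+1 lattice points, so counting each shared vertex once the boundary has gcd(15,13) + gcd(2,29) + gcd(55,4) + gcd(28,54) + gcd(42,14) + gcd(24,6) = 1+1+1+2+14+6 = 25.
Pick's theorem gives I = A − B/2 + 1 = 2769.5 − 25/2 + 1 = 2758, so the closed region contains I + B = 2758 + 25 = 2783 lattice points.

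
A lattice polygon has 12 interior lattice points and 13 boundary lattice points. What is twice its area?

Pick's theorem states A = I + B/2 − 1, so A = 12 + 13/2 − 1 = 35/2.
Hence 2A = 35.

35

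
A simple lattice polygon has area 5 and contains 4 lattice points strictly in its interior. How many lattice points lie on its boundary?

4

Pick's theorem gives A = I + B/2 − 1, so B = 2(A − I + 1) = 2(5 − 4 + 1) = 4.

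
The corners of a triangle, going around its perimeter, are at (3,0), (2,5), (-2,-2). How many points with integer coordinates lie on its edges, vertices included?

The number of boundary lattice points is Σ gcd(|Δx|,|Δy|) = gcd(1,5) + gcd(4,7) + gcd(5,2) = 1+1+1 = 3.

3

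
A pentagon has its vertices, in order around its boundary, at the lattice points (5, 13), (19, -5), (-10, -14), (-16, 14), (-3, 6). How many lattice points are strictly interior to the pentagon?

The shoelace formula gives twice the area as |[5·(-5) − 19·13] + [19·(-14) − (-10)·(-5)] + [(-10)·14 − (-16)·(-14)] + [(-16)·6 − (-3)·14] + [(-3)·13 − 5·6]| = 1075, so the area is 537.5.
Along each edge there are gcd(|Δx|,|Δy|)+1 lattice points, so counting each shared vertex once the boundary has gcd(14,18) + gcd(29,9) + gcd(6,28) + gcd(13,8) + gcd(8,7) = 2+1+2+1+1 = 7.
Pick's theorem gives I = A − B/2 + 1 = 537.5 − 7/2 + 1 = 535.

535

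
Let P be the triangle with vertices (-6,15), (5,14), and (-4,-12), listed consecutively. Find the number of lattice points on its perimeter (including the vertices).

Summing gcd(|Δx|,|Δy|) over the edges gives the boundary count: gcd(11,1) + gcd(9,26) + gcd(2,27) = 1+1+1 = 3.

3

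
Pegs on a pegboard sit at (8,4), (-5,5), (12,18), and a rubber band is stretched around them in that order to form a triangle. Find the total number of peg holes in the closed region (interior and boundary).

Using the shoelace formula, 2A = |[8·5 − (-5)·4] + [(-5)·18 − 12·5] + [12·4 − 8·18]| = 186, so the area is 93.
Along each edge there are gcd(|Δx|,|Δy|)+1 lattice points, so counting each shared vertex once the boundary has gcd(13,1) + gcd(17,13) + gcd(4,14) = 1+1+2 = 4.
Pick's theorem gives I = A − B/2 + 1 = 93 − 4/2 + 1 = 92, so the closed region contains I + B = 92 + 4 = 96 lattice points.

96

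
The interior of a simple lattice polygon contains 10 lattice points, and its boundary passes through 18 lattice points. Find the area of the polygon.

Pick's theorem states A = I + B/2 − 1, so A = 10 + 18/2 − 1 = 18.

18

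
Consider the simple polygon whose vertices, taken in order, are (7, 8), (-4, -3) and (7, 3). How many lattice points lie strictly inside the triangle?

20

The shoelace formula gives twice the area as |(7·(-3) − (-4)·8) + ((-4)·3 − 7·(-3)) + (7·8 − 7·3)| = 55, so the area is 55/2.
Summing gcd(|Δx|,|Δy|) over the edges gives the boundary count: gcd(11,11) + gcd(11,6) + gcd(0,5) = 11+1+5 = 17.
By Pick's theorem A = I + B/2 − 1, so I = 55/2 − 17/2 + 1 = 20.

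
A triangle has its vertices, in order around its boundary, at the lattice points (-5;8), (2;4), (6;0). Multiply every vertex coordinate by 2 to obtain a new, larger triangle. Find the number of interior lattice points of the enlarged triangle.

By the shoelace formula, twice the signed area is |((-5)·4 − 2·8) + (2·0 − 6·4) + (6·8 − (-5)·0)| = 12, so the area is 6.
Summing gcd(|Δx|,|Δy|) over the edges gives the boundary count: gcd(7,4) + gcd(4,4) + gcd(11,8) = 1+4+1 = 6.
Scaling by 2 multiplies the area by 2² = 4 (so the new area is 24) and multiplies the boundary lattice-point count by 2, giving 12.
By Pick's theorem, the interior count of the dilated polygon is 24 − 12/2 + 1 = 19.

19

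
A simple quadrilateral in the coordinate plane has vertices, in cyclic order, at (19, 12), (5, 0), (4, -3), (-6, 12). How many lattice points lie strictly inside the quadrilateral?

By the shoelace formula, twice the signed area is |(19·0 − 5·12) + (5·(-3) − 4·0) + (4·12 − (-6)·(-3)) + ((-6)·12 − 19·12)| = 345, so the area is 172.5.
Summing gcd(|Δx|,|Δy|) over the edges gives the boundary count: gcd(14,12) + gcd(1,3) + gcd(10,15) + gcd(25,0) = 2+1+5+25 = 33.
Pick's theorem gives I = A − B/2 + 1 = 172.5 − 33/2 + 1 = 157.

157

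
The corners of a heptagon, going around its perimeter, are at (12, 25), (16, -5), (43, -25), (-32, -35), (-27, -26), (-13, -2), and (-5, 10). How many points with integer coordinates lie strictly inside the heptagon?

Using the shoelace formula, 2A = |(12·(-5) − 16·25) + (16·(-25) − 43·(-5)) + (43·(-35) − (-32)·(-25)) + ((-32)·(-26) − (-27)·(-35)) + ((-27)·(-2) − (-13)·(-26)) + ((-13)·10 − (-5)·(-2)) + ((-5)·25 − 12·10)| = 3732, so the area is 1866.
The number of boundary lattice points is Σ gcd(|Δx|,|Δy|) = gcd(4,30) + gcd(27,20) + gcd(75,10) + gcd(5,9) + gcd(14,24) + gcd(8,12) + gcd(17,15) = 2+1+5+1+2+4+1 = 16.
By Pick's theorem A = I + B/2 − 1, so I = 1866 − 16/2 + 1 = 1859.

1859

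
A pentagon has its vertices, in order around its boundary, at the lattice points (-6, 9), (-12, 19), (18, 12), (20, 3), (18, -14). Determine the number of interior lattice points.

465

The shoelace formula gives twice the area as |((-6)·19 − (-12)·9) + ((-12)·12 − 18·19) + (18·3 − 20·12) + (20·(-14) − 18·3) + (18·9 − (-6)·(-14))| = 934, so the area is 467.
The number of boundary lattice points is Σ gcd(|Δx|,|Δy|) = gcd(6,10) + gcd(30,7) + gcd(2,9) + gcd(2,17) + gcd(24,23) = 2+1+1+1+1 = 6.
By Pick's theorem A = I + B/2 − 1, so I = 467 − 6/2 + 1 = 465.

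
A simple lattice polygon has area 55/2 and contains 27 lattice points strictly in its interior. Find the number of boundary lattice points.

3

Pick's theorem gives A = I + B/2 − 1, so B = 2(A − I + 1) = 2(55/2 − 27 + 1) = 3.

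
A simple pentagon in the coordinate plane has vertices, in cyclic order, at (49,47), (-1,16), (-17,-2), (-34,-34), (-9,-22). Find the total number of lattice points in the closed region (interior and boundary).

The shoelace formula gives twice the area as |[49·16 − (-1)·47] + [(-1)·(-2) − (-17)·16] + [(-17)·(-34) − (-34)·(-2)] + [(-34)·(-22) − (-9)·(-34)] + [(-9)·47 − 49·(-22)]| = 2712, so the area is 1356.
Along each edge there are gcd(|Δx|,|Δy|)+1 lattice points, so counting each shared vertex once the boundary has gcd(50,31) + gcd(16,18) + gcd(17,32) + gcd(25,12) + gcd(58,69) = 1+2+1+1+1 = 6.
Pick's theorem gives I = A − B/2 + 1 = 1356 − 6/2 + 1 = 1354, so the closed region contains I + B = 1354 + 6 = 1360 lattice points.

1360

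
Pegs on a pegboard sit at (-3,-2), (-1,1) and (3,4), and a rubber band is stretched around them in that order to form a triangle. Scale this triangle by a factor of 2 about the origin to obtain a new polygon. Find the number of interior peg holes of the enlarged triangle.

5

The shoelace formula gives twice the area as |[(-3)·1 − (-1)·(-2)] + [(-1)·4 − 3·1] + [3·(-2) − (-3)·4]| = 6, so the area is 3.
Summing gcd(|Δx|,|Δy|) over the edges gives the boundary count: gcd(2,3) + gcd(4,3) + gcd(6,6) = 1+1+6 = 8.
Scaling by 2 multiplies the area by 2² = 4 (so the new area is 12) and multiplies the boundary lattice-point count by 2, giving 16.
By Pick's theorem, the interior count of the dilated polygon is 12 − 16/2 + 1 = 5.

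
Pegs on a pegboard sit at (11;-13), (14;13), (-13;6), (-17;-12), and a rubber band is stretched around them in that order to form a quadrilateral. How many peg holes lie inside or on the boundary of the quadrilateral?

598

The shoelace formula gives twice the area as |[11·13 − 14·(-13)] + [14·6 − (-13)·13] + [(-13)·(-12) − (-17)·6] + [(-17)·(-13) − 11·(-12)]| = 1189, so the area is 1189/2.
The number of boundary lattice points is Σ gcd(|Δx|,|Δy|) = gcd(3,26) + gcd(27,7) + gcd(4,18) + gcd(28,1) = 1+1+2+1 = 5.
Pick's theorem gives I = A − B/2 + 1 = 1189/2 − 5/2 + 1 = 593, so the closed region contains I + B = 593 + 5 = 598 lattice points.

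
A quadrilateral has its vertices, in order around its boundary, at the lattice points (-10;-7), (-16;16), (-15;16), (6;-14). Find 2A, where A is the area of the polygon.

Using the shoelace formula, 2A = |[(-10)·16 − (-16)·(-7)] + [(-16)·16 − (-15)·16] + [(-15)·(-14) − 6·16] + [6·(-7) − (-10)·(-14)]| = 356, so the area is 178.

356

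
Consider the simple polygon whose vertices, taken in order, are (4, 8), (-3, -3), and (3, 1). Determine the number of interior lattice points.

18

Using the shoelace formula, 2A = |[4·(-3) − (-3)·8] + [(-3)·1 − 3·(-3)] + [3·8 − 4·1]| = 38, so the area is 19.
The number of boundary lattice points is Σ gcd(|Δx|,|Δy|) = gcd(7,11) + gcd(6,4) + gcd(1,7) = 1+2+1 = 4.
By Pick's theorem A = I + B/2 − 1, so I = 19 − 4/2 + 1 = 18.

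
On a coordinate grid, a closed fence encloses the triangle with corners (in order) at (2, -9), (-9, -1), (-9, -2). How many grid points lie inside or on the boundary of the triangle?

The shoelace formula gives twice the area as |(2·(-1) − (-9)·(-9)) + ((-9)·(-2) − (-9)·(-1)) + ((-9)·(-9) − 2·(-2))| = 11, so the area is 5.5.
The number of boundary lattice points is Σ gcd(|Δx|,|Δy|) = gcd(11,8) + gcd(0,1) + gcd(11,7) = 1+1+1 = 3.
Pick's theorem gives I = A − B/2 + 1 = 5.5 − 3/2 + 1 = 5, so the closed region contains I + B = 5 + 3 = 8 lattice points.

8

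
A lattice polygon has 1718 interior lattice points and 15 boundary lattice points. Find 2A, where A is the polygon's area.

Pick's theorem states A = I + B/2 − 1, so A = 1718 + 15/2 − 1 = 3449/2.
Hence 2A = 3449.

3449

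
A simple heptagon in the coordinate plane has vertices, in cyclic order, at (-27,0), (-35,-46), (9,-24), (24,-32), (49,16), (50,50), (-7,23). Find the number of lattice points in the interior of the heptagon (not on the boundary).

Using the shoelace formula, 2A = |[(-27)·(-46) − (-35)·0] + [(-35)·(-24) − 9·(-46)] + [9·(-32) − 24·(-24)] + [24·16 − 49·(-32)] + [49·50 − 50·16] + [50·23 − (-7)·50] + [(-7)·0 − (-27)·23]| = 8507, so the area is 8507/2.
Along each edge there are gcd(|Δx|,|Δy|)+1 lattice points, so counting each shared vertex once the boundary has gcd(8,46) + gcd(44,22) + gcd(15,8) + gcd(25,48) + gcd(1,34) + gcd(57,27) + gcd(20,23) = 2+22+1+1+1+3+1 = 31.
Pick's theorem gives I = A − B/2 + 1 = 8507/2 − 31/2 + 1 = 4239.

4239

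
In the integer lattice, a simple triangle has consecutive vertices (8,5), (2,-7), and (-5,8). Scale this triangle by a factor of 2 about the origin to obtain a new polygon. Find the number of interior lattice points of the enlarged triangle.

By the shoelace formula, twice the signed area is |(8·(-7) − 2·5) + (2·8 − (-5)·(-7)) + ((-5)·5 − 8·8)| = 174, so the area is 87.
The number of boundary lattice points is Σ gcd(|Δx|,|Δy|) = gcd(6,12) + gcd(7,15) + gcd(13,3) = 6+1+1 = 8.
Scaling by 2 multiplies the area by 2² = 4 (so the new area is 348) and multiplies the boundary lattice-point count by 2, giving 16.
By Pick's theorem, the interior count of the dilated polygon is 348 − 16/2 + 1 = 341.

341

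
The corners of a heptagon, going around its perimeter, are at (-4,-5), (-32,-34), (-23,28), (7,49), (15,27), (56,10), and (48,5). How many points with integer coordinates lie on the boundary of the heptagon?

11

Along each edge there are gcd(|Δx|,|Δy|)+1 lattice points, so counting each shared vertex once the boundary has gcd(28,29) + gcd(9,62) + gcd(30,21) + gcd(8,22) + gcd(41,17) + gcd(8,5) + gcd(52,10) = 1+1+3+2+1+1+2 = 11.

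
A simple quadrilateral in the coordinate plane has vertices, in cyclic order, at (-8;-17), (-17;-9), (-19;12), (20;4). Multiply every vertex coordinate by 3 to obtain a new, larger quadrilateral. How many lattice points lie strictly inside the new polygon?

By the shoelace formula, twice the signed area is |((-8)·(-9) − (-17)·(-17)) + ((-17)·12 − (-19)·(-9)) + ((-19)·4 − 20·12) + (20·(-17) − (-8)·4)| = 1216, so the area is 608.
Along each edge there are gcd(|Δx|,|Δy|)+1 lattice points, so counting each shared vertex once the boundary has gcd(9,8) + gcd(2,21) + gcd(39,8) + gcd(28,21) = 1+1+1+7 = 10.
Scaling by 3 multiplies the area by 3² = 9 (so the new area is 5472) and multiplies the boundary lattice-point count by 3, giving 30.
By Pick's theorem, the interior count of the dilated polygon is 5472 − 30/2 + 1 = 5458.

5458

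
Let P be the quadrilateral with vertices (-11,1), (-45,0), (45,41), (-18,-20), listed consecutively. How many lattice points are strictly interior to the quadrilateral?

1096

Using the shoelace formula, 2A = |((-11)·0 − (-45)·1) + ((-45)·41 − 45·0) + (45·(-20) − (-18)·41) + ((-18)·1 − (-11)·(-20))| = 2200, so the area is 1100.
Along each edge there are gcd(|Δx|,|Δy|)+1 lattice points, so counting each shared vertex once the boundary has gcd(34,1) + gcd(90,41) + gcd(63,61) + gcd(7,21) = 1+1+1+7 = 10.
Pick's theorem gives I = A − B/2 + 1 = 1100 − 10/2 + 1 = 1096.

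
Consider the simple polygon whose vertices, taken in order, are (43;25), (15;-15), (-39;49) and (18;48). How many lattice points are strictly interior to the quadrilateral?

Using the shoelace formula, 2A = |(43·(-15) − 15·25) + (15·49 − (-39)·(-15)) + ((-39)·48 − 18·49) + (18·25 − 43·48)| = 5238, so the area is 2619.
Along each edge there are gcd(|Δx|,|Δy|)+1 lattice points, so counting each shared vertex once the boundary has gcd(28,40) + gcd(54,64) + gcd(57,1) + gcd(25,23) = 4+2+1+1 = 8.
Pick's theorem gives I = A − B/2 + 1 = 2619 − 8/2 + 1 = 2616.

2616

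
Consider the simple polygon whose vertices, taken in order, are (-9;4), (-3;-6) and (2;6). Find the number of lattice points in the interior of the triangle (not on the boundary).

Using the shoelace formula, 2A = |((-9)·(-6) − (-3)·4) + ((-3)·6 − 2·(-6)) + (2·4 − (-9)·6)| = 122, so the area is 61.
Summing gcd(|Δx|,|Δy|) over the edges gives the boundary count: gcd(6,10) + gcd(5,12) + gcd(11,2) = 2+1+1 = 4.
By Pick's theorem A = I + B/2 − 1, so I = 61 − 4/2 + 1 = 60.

60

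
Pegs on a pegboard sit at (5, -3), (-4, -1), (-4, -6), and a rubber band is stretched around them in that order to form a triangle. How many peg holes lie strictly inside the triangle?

The shoelace formula gives twice the area as |(5·(-1) − (-4)·(-3)) + ((-4)·(-6) − (-4)·(-1)) + ((-4)·(-3) − 5·(-6))| = 45, so the area is 45/2.
Summing gcd(|Δx|,|Δy|) over the edges gives the boundary count: gcd(9,2) + gcd(0,5) + gcd(9,3) = 1+5+3 = 9.
By Pick's theorem A = I + B/2 − 1, so I = 45/2 − 9/2 + 1 = 19.

19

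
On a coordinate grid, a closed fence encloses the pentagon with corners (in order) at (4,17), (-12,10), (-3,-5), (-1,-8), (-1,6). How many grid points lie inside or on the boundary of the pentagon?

By the shoelace formula, twice the signed area is |(4·10 − (-12)·17) + ((-12)·(-5) − (-3)·10) + ((-3)·(-8) − (-1)·(-5)) + ((-1)·6 − (-1)·(-8)) + ((-1)·17 − 4·6)| = 298, so the area is 149.
Summing gcd(|Δx|,|Δy|) over the edges gives the boundary count: gcd(16,7) + gcd(9,15) + gcd(2,3) + gcd(0,14) + gcd(5,11) = 1+3+1+14+1 = 20.
Pick's theorem gives I = A − B/2 + 1 = 149 − 20/2 + 1 = 140, so the closed region contains I + B = 140 + 20 = 160 lattice points.

160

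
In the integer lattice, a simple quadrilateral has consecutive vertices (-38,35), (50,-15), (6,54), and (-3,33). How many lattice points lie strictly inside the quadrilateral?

By the shoelace formula, twice the signed area is |[(-38)·(-15) − 50·35] + [50·54 − 6·(-15)] + [6·33 − (-3)·54] + [(-3)·35 − (-38)·33]| = 3119, so the area is 3119/2.
Summing gcd(|Δx|,|Δy|) over the edges gives the boundary count: gcd(88,50) + gcd(44,69) + gcd(9,21) + gcd(35,2) = 2+1+3+1 = 7.
Pick's theorem gives I = A − B/2 + 1 = 3119/2 − 7/2 + 1 = 1557.

1557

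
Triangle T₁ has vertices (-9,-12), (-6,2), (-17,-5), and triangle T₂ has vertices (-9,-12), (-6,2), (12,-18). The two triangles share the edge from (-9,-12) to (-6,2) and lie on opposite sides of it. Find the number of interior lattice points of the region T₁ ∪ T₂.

220

The union is the simple quadrilateral with vertices (-9,-12), (-17,-5), (-6,2), (12,-18) in order.
The shoelace formula gives twice the area as |[(-9)·(-5) − (-17)·(-12)] + [(-17)·2 − (-6)·(-5)] + [(-6)·(-18) − 12·2] + [12·(-12) − (-9)·(-18)]| = 445, so the area is 222.5.
Summing gcd(|Δx|,|Δy|) over the edges gives the boundary count: gcd(8,7) + gcd(11,7) + gcd(18,20) + gcd(21,6) = 1+1+2+3 = 7.
By Pick's theorem I = A − B/2 + 1 = 222.5 − 7/2 + 1 = 220.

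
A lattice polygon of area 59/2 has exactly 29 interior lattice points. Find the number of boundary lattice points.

3

Pick's theorem gives A = I + B/2 − 1, so B = 2(A − I + 1) = 2(59/2 − 29 + 1) = 3.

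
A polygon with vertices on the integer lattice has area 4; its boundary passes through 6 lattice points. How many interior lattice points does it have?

2

From Pick's theorem, I = A − B/2 + 1 = 4 − 6/2 + 1 = 2.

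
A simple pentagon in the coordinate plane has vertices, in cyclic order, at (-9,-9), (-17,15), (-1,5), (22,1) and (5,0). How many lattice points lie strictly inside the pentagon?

By the shoelace formula, twice the signed area is |((-9)·15 − (-17)·(-9)) + ((-17)·5 − (-1)·15) + ((-1)·1 − 22·5) + (22·0 − 5·1) + (5·(-9) − (-9)·0)| = 519, so the area is 519/2.
Summing gcd(|Δx|,|Δy|) over the edges gives the boundary count: gcd(8,24) + gcd(16,10) + gcd(23,4) + gcd(17,1) + gcd(14,9) = 8+2+1+1+1 = 13.
By Pick's theorem A = I + B/2 − 1, so I = 519/2 − 13/2 + 1 = 254.

254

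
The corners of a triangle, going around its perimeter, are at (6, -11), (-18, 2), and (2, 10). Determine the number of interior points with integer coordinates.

By the shoelace formula, twice the signed area is |[6·2 − (-18)·(-11)] + [(-18)·10 − 2·2] + [2·(-11) − 6·10]| = 452, so the area is 226.
Along each edge there are gcd(|Δx|,|Δy|)+1 lattice points, so counting each shared vertex once the boundary has gcd(24,13) + gcd(20,8) + gcd(4,21) = 1+4+1 = 6.
By Pick's theorem A = I + B/2 − 1, so I = 226 − 6/2 + 1 = 224.

224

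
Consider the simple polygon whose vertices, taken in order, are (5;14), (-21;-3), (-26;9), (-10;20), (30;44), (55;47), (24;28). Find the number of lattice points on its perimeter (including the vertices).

Summing gcd(|Δx|,|Δy|) over the edges gives the boundary count: gcd(26,17) + gcd(5,12) + gcd(16,11) + gcd(40,24) + gcd(25,3) + gcd(31,19) + gcd(19,14) = 1+1+1+8+1+1+1 = 14.

14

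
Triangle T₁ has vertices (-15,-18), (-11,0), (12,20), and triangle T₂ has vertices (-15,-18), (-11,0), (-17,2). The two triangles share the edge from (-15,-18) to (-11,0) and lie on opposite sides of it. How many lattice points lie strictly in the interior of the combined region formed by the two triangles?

The union is the simple quadrilateral with vertices (-15,-18), (12,20), (-11,0), (-17,2) in order.
Using the shoelace formula, 2A = |[(-15)·20 − 12·(-18)] + [12·0 − (-11)·20] + [(-11)·2 − (-17)·0] + [(-17)·(-18) − (-15)·2]| = 450, so the area is 225.
Summing gcd(|Δx|,|Δy|) over the edges gives the boundary count: gcd(27,38) + gcd(23,20) + gcd(6,2) + gcd(2,20) = 1+1+2+2 = 6.
By Pick's theorem I = A − B/2 + 1 = 225 − 6/2 + 1 = 223.

223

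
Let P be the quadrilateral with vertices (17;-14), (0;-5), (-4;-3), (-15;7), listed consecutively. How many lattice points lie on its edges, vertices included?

5

Summing gcd(|Δx|,|Δy|) over the edges gives the boundary count: gcd(17,9) + gcd(4,2) + gcd(11,10) + gcd(32,21) = 1+2+1+1 = 5.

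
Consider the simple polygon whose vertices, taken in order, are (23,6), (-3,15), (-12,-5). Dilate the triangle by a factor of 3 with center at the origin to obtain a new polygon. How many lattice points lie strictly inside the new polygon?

Using the shoelace formula, 2A = |[23·15 − (-3)·6] + [(-3)·(-5) − (-12)·15] + [(-12)·6 − 23·(-5)]| = 601, so the area is 300.5.
The number of boundary lattice points is Σ gcd(|Δx|,|Δy|) = gcd(26,9) + gcd(9,20) + gcd(35,11) = 1+1+1 = 3.
Scaling by 3 multiplies the area by 3² = 9 (so the new area is 2704.5) and multiplies the boundary lattice-point count by 3, giving 9.
By Pick's theorem, the interior count of the dilated polygon is 2704.5 − 9/2 + 1 = 2701.

2701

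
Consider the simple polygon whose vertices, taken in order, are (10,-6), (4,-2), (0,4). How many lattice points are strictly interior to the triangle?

4

Using the shoelace formula, 2A = |(10·(-2) − 4·(-6)) + (4·4 − 0·(-2)) + (0·(-6) − 10·4)| = 20, so the area is 10.
The number of boundary lattice points is Σ gcd(|Δx|,|Δy|) = gcd(6,4) + gcd(4,6) + gcd(10,10) = 2+2+10 = 14.
By Pick's theorem A = I + B/2 − 1, so I = 10 − 14/2 + 1 = 4.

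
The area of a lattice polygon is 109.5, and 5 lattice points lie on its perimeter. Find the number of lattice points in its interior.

Pick's theorem A = I + B/2 − 1 rearranges to I = A − B/2 + 1 = 109.5 − 5/2 + 1 = 108.

108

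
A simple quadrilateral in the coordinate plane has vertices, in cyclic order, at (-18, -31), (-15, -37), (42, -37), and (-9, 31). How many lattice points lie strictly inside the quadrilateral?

2020

By the shoelace formula, twice the signed area is |[(-18)·(-37) − (-15)·(-31)] + [(-15)·(-37) − 42·(-37)] + [42·31 − (-9)·(-37)] + [(-9)·(-31) − (-18)·31]| = 4116, so the area is 2058.
Summing gcd(|Δx|,|Δy|) over the edges gives the boundary count: gcd(3,6) + gcd(57,0) + gcd(51,68) + gcd(9,62) = 3+57+17+1 = 78.
Pick's theorem gives I = A − B/2 + 1 = 2058 − 78/2 + 1 = 2020.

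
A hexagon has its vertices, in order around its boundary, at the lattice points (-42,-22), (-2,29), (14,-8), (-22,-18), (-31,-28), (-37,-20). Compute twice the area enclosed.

2464

The shoelace formula gives twice the area as |[(-42)·29 − (-2)·(-22)] + [(-2)·(-8) − 14·29] + [14·(-18) − (-22)·(-8)] + [(-22)·(-28) − (-31)·(-18)] + [(-31)·(-20) − (-37)·(-28)] + [(-37)·(-22) − (-42)·(-20)]| = 2464, so the area is 1232.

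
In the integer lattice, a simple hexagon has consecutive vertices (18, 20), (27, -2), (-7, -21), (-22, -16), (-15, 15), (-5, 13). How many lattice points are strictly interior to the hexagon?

Using the shoelace formula, 2A = |(18·(-2) − 27·20) + (27·(-21) − (-7)·(-2)) + ((-7)·(-16) − (-22)·(-21)) + ((-22)·15 − (-15)·(-16)) + ((-15)·13 − (-5)·15) + ((-5)·20 − 18·13)| = 2531, so the area is 1265.5.
Summing gcd(|Δx|,|Δy|) over the edges gives the boundary count: gcd(9,22) + gcd(34,19) + gcd(15,5) + gcd(7,31) + gcd(10,2) + gcd(23,7) = 1+1+5+1+2+1 = 11.
Pick's theorem gives I = A − B/2 + 1 = 1265.5 − 11/2 + 1 = 1261.

1261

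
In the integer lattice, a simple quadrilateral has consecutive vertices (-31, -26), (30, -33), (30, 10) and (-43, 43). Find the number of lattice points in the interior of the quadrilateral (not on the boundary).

By the shoelace formula, twice the signed area is |[(-31)·(-33) − 30·(-26)] + [30·10 − 30·(-33)] + [30·43 − (-43)·10] + [(-43)·(-26) − (-31)·43]| = 7264, so the area is 3632.
Along each edge there are gcd(|Δx|,|Δy|)+1 lattice points, so counting each shared vertex once the boundary has gcd(61,7) + gcd(0,43) + gcd(73,33) + gcd(12,69) = 1+43+1+3 = 48.
Pick's theorem gives I = A − B/2 + 1 = 3632 − 48/2 + 1 = 3609.

3609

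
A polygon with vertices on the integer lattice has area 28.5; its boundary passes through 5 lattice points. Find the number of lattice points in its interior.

27

Pick's theorem A = I + B/2 − 1 rearranges to I = A − B/2 + 1 = 28.5 − 5/2 + 1 = 27.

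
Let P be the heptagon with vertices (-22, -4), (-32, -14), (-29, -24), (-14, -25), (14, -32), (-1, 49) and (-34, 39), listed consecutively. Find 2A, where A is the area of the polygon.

By the shoelace formula, twice the signed area is |((-22)·(-14) − (-32)·(-4)) + ((-32)·(-24) − (-29)·(-14)) + ((-29)·(-25) − (-14)·(-24)) + ((-14)·(-32) − 14·(-25)) + (14·49 − (-1)·(-32)) + ((-1)·39 − (-34)·49) + ((-34)·(-4) − (-22)·39)| = 5004, so the area is 2502.

5004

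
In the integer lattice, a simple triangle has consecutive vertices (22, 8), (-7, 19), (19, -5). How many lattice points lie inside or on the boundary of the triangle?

By the shoelace formula, twice the signed area is |(22·19 − (-7)·8) + ((-7)·(-5) − 19·19) + (19·8 − 22·(-5))| = 410, so the area is 205.
The number of boundary lattice points is Σ gcd(|Δx|,|Δy|) = gcd(29,11) + gcd(26,24) + gcd(3,13) = 1+2+1 = 4.
Pick's theorem gives I = A − B/2 + 1 = 205 − 4/2 + 1 = 204, so the closed region contains I + B = 204 + 4 = 208 lattice points.

208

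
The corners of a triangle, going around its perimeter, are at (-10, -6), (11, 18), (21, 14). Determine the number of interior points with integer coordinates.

Using the shoelace formula, 2A = |((-10)·18 − 11·(-6)) + (11·14 − 21·18) + (21·(-6) − (-10)·14)| = 324, so the area is 162.
Along each edge there are gcd(|Δx|,|Δy|)+1 lattice points, so counting each shared vertex once the boundary has gcd(21,24) + gcd(10,4) + gcd(31,20) = 3+2+1 = 6.
Pick's theorem gives I = A − B/2 + 1 = 162 − 6/2 + 1 = 160.

160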